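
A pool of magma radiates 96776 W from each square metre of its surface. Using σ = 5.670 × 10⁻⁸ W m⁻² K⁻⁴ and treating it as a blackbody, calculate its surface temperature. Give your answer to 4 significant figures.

T ≈ 1143 K

I = σT⁴, so T = (I/σ)^(1/4) = (96776/(5.670×10⁻⁸))^(1/4) = 1143 K.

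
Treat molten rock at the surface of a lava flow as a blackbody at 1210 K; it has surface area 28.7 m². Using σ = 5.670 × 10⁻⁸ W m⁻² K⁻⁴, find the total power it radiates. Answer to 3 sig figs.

Area A = 28.7 m².
P = σAT⁴ = 5.670×10⁻⁸ × 28.7 × (1210)⁴ = 3.49×10⁶ W.

P ≈ 3.49×10⁶ W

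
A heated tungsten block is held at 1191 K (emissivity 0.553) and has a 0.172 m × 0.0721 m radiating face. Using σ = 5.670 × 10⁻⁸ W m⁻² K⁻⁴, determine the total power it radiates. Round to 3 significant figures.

P ≈ 782 W

Area A = 0.172 × 0.0721 = 0.0124012 m².
P = εσAT⁴ = 0.553 × 5.670×10⁻⁸ × 0.0124012 × (1191)⁴ = 782 W.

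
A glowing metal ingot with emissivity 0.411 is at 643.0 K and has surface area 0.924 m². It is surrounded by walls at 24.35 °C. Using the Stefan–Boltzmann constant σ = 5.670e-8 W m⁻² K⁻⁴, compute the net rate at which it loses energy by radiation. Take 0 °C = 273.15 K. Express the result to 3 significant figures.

Net loss ≈ 3.51×10³ W

Surroundings: T = 24.35 °C + 273.15 = 297.50 K.
Area A = 0.924 m².
Net radiated power P_net = εσA(T⁴ − T₀⁴) = 0.411×5.670×10⁻⁸×0.924×(643.0⁴ − 297.50⁴).
T⁴ − T₀⁴ = 1.70940×10¹¹ − 7.83336×10⁹ = 1.63107×10¹¹ K⁴, so P_net = 3.51×10³ W.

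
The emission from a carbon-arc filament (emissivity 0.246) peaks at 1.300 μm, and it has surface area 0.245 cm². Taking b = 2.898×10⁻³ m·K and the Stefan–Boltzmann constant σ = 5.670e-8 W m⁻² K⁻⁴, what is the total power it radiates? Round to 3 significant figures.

P ≈ 8.44 W

Wien's law: T = b/λ_max = 2.898×10⁻³/1.300×10⁻⁶ = 2229.23 K.
Area A = 0.245 cm² = 2.45×10⁻⁵ m².
Then P = εσAT⁴ = 0.246×5.670×10⁻⁸×2.45×10⁻⁵×(2229.23)⁴ = 8.44 W.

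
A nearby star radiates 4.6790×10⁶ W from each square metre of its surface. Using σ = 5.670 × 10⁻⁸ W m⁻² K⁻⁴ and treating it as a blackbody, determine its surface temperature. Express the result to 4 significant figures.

T ≈ 3014 K

I = σT⁴, so T = (I/σ)^(1/4) = (4.6790×10⁶/(5.670×10⁻⁸))^(1/4) = 3014 K.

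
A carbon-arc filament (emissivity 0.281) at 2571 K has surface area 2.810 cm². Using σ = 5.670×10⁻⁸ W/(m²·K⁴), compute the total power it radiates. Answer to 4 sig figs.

P ≈ 195.6 W

Area A = 2.810 cm² = 2.810×10⁻⁴ m².
P = εσAT⁴ = 0.281 × 5.670×10⁻⁸ × 2.810×10⁻⁴ × (2571)⁴ = 195.6 W.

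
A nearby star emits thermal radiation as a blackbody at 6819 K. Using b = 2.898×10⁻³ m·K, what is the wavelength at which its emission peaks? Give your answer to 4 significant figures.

λ_max ≈ 0.4250 μm

Wien's displacement law: λ_max = b/T = (2.898×10⁻³ m·K)/(6819 K) = 4.2499×10⁻⁷ m.
That is 0.4250 μm, in the visible range.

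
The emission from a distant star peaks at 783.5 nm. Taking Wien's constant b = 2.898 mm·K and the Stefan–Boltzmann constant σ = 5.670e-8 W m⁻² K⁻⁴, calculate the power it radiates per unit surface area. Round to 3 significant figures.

I ≈ 1.06×10⁷ W/m²

Wien's law: T = b/λ_max = 2.898×10⁻³/7.835×10⁻⁷ = 3698.79 K.
Then I = σT⁴ = 5.670×10⁻⁸×(3698.79)⁴ = 1.06×10⁷ W/m².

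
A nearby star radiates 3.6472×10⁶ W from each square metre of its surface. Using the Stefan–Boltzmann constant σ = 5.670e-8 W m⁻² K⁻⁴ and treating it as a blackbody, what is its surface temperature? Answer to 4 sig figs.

T ≈ 2832 K

I = σT⁴, so T = (I/σ)^(1/4) = (3.6472×10⁶/(5.670×10⁻⁸))^(1/4) = 2832 K.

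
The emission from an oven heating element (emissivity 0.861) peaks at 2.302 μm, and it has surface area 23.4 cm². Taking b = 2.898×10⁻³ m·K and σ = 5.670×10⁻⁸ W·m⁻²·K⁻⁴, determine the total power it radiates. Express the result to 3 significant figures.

Wien's law: T = b/λ_max = 2.898×10⁻³/2.302×10⁻⁶ = 1258.91 K.
Area A = 23.4 cm² = 2.34×10⁻³ m².
Then P = εσAT⁴ = 0.861×5.670×10⁻⁸×2.34×10⁻³×(1258.91)⁴ = 287 W.

P ≈ 287 W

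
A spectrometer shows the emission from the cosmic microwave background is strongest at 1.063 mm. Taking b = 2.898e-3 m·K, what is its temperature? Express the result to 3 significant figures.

Wien's law gives T = b/λ_max = (2.898×10⁻³ m·K)/(1.063×10⁻³ m) = 2.73 K.

T ≈ 2.73 K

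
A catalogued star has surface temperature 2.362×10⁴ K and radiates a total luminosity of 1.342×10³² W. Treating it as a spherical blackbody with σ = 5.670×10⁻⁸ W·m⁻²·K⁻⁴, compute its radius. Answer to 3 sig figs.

L = 4πR²σT⁴ ⇒ R = √(L/(4πσT⁴)).
σT⁴ = 1.76483×10¹⁰ W/m², so R = √(1.342×10³²/(4π×1.76483×10¹⁰)) = 2.46×10¹⁰ m.

R ≈ 2.46×10¹⁰ m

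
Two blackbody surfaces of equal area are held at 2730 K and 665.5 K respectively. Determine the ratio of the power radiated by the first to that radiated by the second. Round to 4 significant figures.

P₁/P₂ ≈ 283.2

With equal areas, P₁/P₂ = (T₁/T₂)⁴ = (2730/665.5)⁴ = 283.2.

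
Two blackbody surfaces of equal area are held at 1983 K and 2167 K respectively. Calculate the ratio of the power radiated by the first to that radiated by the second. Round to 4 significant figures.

With equal areas, P₁/P₂ = (T₁/T₂)⁴ = (1983/2167)⁴ = 0.7012.

P₁/P₂ ≈ 0.7012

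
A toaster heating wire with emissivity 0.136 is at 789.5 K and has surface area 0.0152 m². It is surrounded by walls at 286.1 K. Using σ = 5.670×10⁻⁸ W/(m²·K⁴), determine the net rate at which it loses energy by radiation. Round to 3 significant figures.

Net loss ≈ 44.8 W

Area A = 0.0152 m².
Net radiated power P_net = εσA(T⁴ − T₀⁴) = 0.136×5.670×10⁻⁸×0.0152×(789.5⁴ − 286.1⁴).
T⁴ − T₀⁴ = 3.88516×10¹¹ − 6.69995×10⁹ = 3.81816×10¹¹ K⁴, so P_net = 44.8 W.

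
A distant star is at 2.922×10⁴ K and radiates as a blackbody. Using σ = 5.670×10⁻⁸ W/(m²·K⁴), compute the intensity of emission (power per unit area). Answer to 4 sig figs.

I ≈ 4.133×10¹⁰ W/m²

Stefan–Boltzmann: I = σT⁴ = 5.670×10⁻⁸ × (2.922×10⁴)⁴ = 4.133×10¹⁰ W/m².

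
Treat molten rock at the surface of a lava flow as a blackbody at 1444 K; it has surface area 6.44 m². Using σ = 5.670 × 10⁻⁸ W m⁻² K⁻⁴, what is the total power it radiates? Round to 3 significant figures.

Area A = 6.44 m².
P = σAT⁴ = 5.670×10⁻⁸ × 6.44 × (1444)⁴ = 1.59×10⁶ W.

P ≈ 1.59×10⁶ W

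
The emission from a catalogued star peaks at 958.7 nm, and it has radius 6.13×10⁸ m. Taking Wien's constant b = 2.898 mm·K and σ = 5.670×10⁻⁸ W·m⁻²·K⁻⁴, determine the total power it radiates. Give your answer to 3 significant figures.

Wien's law: T = b/λ_max = 2.898×10⁻³/9.587×10⁻⁷ = 3022.84 K.
Surface area A = 4πR² = 4π(6.13×10⁸ m)² = 4.72205×10¹⁸ m².
Then P = σAT⁴ = 5.670×10⁻⁸×4.72205×10¹⁸×(3022.84)⁴ = 2.24×10²⁵ W.

P ≈ 2.24×10²⁵ W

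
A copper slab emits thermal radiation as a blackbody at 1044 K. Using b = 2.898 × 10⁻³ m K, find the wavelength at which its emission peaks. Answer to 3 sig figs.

Wien's displacement law: λ_max = b/T = (2.898×10⁻³ m·K)/(1044 K) = 2.776×10⁻⁶ m.
That is 2.78 μm, in the infrared range.

λ_max ≈ 2.78 μm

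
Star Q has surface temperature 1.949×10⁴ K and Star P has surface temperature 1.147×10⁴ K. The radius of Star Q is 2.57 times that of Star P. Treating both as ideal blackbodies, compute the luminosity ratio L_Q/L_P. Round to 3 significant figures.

L_Q/L_P ≈ 55.1

L ∝ R²T⁴, so L_Q/L_P = (R_Q/R_P)²(T_Q/T_P)⁴ = (2.57)² × (1.949×10⁴/1.147×10⁴)⁴ = 6.6049 × 8.33669 = 55.1.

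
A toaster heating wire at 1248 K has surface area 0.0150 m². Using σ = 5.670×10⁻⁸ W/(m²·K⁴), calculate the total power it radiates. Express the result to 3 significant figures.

P ≈ 2.06×10³ W

Area A = 0.0150 m².
P = σAT⁴ = 5.670×10⁻⁸ × 0.0150 × (1248)⁴ = 2.06×10³ W.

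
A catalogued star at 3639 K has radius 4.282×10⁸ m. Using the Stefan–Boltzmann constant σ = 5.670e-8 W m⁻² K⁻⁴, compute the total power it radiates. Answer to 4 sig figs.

P ≈ 2.291×10²⁵ W

Surface area A = 4πR² = 4π(4.282×10⁸ m)² = 2.30411×10¹⁸ m².
P = σAT⁴ = 5.670×10⁻⁸ × 2.30411×10¹⁸ × (3639)⁴ = 2.291×10²⁵ W.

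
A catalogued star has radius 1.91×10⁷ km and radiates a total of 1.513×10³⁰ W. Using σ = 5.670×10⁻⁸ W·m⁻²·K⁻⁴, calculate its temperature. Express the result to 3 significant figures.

Surface area A = 4πR² = 4π(1.91×10¹⁰ m)² = 4.58434×10²¹ m².
P = σAT⁴ ⇒ T = (P/(σA))^(1/4) = (1.513×10³⁰/(5.670×10⁻⁸×4.58434×10²¹))^(1/4) = 8.73×10³ K.

T ≈ 8.73×10³ K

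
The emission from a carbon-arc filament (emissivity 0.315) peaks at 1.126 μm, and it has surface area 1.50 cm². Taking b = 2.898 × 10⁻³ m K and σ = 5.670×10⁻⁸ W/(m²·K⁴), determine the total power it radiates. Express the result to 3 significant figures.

P ≈ 118 W

Wien's law: T = b/λ_max = 2.898×10⁻³/1.126×10⁻⁶ = 2573.71 K.
Area A = 1.50 cm² = 1.50×10⁻⁴ m².
Then P = εσAT⁴ = 0.315×5.670×10⁻⁸×1.50×10⁻⁴×(2573.71)⁴ = 118 W.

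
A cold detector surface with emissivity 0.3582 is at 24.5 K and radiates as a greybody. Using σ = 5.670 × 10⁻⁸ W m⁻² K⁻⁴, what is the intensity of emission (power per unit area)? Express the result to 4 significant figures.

Stefan–Boltzmann: I = εσT⁴ = 0.3582 × 5.670×10⁻⁸ × (24.5)⁴ = 7.318×10⁻³ W/m².

I ≈ 7.318×10⁻³ W/m²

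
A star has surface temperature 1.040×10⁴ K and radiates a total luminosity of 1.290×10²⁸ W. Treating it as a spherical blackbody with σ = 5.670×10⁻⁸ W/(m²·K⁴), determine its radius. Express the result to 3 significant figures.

R ≈ 1.24×10⁹ m

L = 4πR²σT⁴ ⇒ R = √(L/(4πσT⁴)).
σT⁴ = 6.63310×10⁸ W/m², so R = √(1.290×10²⁸/(4π×6.63310×10⁸)) = 1.24×10⁹ m.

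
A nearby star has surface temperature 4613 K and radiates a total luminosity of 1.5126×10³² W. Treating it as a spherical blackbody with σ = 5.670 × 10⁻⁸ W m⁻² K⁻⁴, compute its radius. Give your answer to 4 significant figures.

L = 4πR²σT⁴ ⇒ R = √(L/(4πσT⁴)).
σT⁴ = 2.56754×10⁷ W/m², so R = √(1.5126×10³²/(4π×2.56754×10⁷)) = 6.847×10¹¹ m.

R ≈ 6.847×10¹¹ m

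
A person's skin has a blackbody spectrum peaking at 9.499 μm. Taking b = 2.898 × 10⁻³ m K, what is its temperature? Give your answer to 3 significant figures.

Wien's law gives T = b/λ_max = (2.898×10⁻³ m·K)/(9.499×10⁻⁶ m) = 305 K.

T ≈ 305 K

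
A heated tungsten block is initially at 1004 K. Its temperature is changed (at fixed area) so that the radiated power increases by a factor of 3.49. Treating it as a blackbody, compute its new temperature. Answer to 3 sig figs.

P ∝ T⁴, so T₂/T₁ = (P₂/P₁)^(1/4) = (3.49)^(1/4) = 1.36680.
T₂ = 1004 × 1.36680 = 1.37×10³ K.

T₂ ≈ 1.37×10³ K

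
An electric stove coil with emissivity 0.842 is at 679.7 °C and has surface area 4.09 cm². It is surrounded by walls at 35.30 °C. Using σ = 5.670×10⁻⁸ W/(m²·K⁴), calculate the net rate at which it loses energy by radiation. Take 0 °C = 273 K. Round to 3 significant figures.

T = 679.7 °C + 273 = 952.7 K.
Surroundings: T = 35.30 °C + 273 = 308.30 K.
Area A = 4.09 cm² = 4.09×10⁻⁴ m².
Net radiated power P_net = εσA(T⁴ − T₀⁴) = 0.842×5.670×10⁻⁸×4.09×10⁻⁴×(952.7⁴ − 308.30⁴).
T⁴ − T₀⁴ = 8.23805×10¹¹ − 9.03429×10⁹ = 8.14771×10¹¹ K⁴, so P_net = 15.9 W.

Net loss ≈ 15.9 W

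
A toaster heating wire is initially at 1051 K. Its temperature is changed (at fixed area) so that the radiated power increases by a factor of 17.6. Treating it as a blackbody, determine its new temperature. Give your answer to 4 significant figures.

T₂ ≈ 2153 K

P ∝ T⁴, so T₂/T₁ = (P₂/P₁)^(1/4) = (17.6)^(1/4) = 2.04823.
T₂ = 1051 × 2.04823 = 2153 K.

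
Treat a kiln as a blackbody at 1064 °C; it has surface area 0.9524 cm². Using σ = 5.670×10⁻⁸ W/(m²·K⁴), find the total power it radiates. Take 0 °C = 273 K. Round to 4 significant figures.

T = 1064 °C + 273 = 1337 K.
Area A = 0.9524 cm² = 9.524×10⁻⁵ m².
P = σAT⁴ = 5.670×10⁻⁸ × 9.524×10⁻⁵ × (1337)⁴ = 17.26 W.

P ≈ 17.26 W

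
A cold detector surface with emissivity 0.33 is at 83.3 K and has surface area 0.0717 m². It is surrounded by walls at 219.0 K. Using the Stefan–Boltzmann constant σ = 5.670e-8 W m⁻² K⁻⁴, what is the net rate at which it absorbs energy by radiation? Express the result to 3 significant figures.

Area A = 0.0717 m².
Net radiated power P_net = εσA(T⁴ − T₀⁴) = 0.33×5.670×10⁻⁸×0.0717×(83.3⁴ − 219.0⁴).
T⁴ − T₀⁴ = 4.81482×10⁷ − 2.30026×10⁹ = -2.25211×10⁹ K⁴, so P_net = -3.02 W — negative, meaning a net gain of 3.02 W.

Net gain ≈ 3.02 W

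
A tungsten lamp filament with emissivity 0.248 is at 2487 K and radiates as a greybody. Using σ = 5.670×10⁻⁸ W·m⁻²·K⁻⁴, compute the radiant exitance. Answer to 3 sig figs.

I ≈ 5.38×10⁵ W/m²

Stefan–Boltzmann: I = εσT⁴ = 0.248 × 5.670×10⁻⁸ × (2487)⁴ = 5.38×10⁵ W/m².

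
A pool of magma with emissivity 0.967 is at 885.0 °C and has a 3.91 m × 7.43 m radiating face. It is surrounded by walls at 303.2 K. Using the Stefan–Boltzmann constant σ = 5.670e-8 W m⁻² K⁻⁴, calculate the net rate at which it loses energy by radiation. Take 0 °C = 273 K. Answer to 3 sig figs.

T = 885.0 °C + 273 = 1158.0 K.
Area A = 3.91 × 7.43 = 29.0513 m².
Net radiated power P_net = εσA(T⁴ − T₀⁴) = 0.967×5.670×10⁻⁸×29.0513×(1158.0⁴ − 303.2⁴).
T⁴ − T₀⁴ = 1.79818×10¹² − 8.45117×10⁹ = 1.78973×10¹² K⁴, so P_net = 2.85×10⁶ W.

Net loss ≈ 2.85×10⁶ W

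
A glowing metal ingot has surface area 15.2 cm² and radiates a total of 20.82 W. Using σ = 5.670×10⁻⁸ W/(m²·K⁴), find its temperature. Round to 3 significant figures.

Area A = 15.2 cm² = 1.52×10⁻³ m².
P = σAT⁴ ⇒ T = (P/(σA))^(1/4) = (20.82/(5.670×10⁻⁸×1.52×10⁻³))^(1/4) = 701 K.

T ≈ 701 K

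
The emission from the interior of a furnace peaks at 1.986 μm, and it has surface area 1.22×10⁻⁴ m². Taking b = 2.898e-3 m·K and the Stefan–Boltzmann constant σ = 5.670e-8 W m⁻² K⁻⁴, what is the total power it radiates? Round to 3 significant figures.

Wien's law: T = b/λ_max = 2.898×10⁻³/1.986×10⁻⁶ = 1459.21 K.
Area A = 1.22×10⁻⁴ m².
Then P = σAT⁴ = 5.670×10⁻⁸×1.22×10⁻⁴×(1459.21)⁴ = 31.4 W.

P ≈ 31.4 W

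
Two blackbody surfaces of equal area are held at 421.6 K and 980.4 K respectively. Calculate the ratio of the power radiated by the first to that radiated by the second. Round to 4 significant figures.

With equal areas, P₁/P₂ = (T₁/T₂)⁴ = (421.6/980.4)⁴ = 0.03420.

P₁/P₂ ≈ 0.03420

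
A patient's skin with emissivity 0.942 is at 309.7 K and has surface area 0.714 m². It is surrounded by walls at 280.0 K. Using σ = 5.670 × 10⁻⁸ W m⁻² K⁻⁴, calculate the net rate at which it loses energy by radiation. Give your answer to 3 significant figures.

Net loss ≈ 116 W

Area A = 0.714 m².
Net radiated power P_net = εσA(T⁴ − T₀⁴) = 0.942×5.670×10⁻⁸×0.714×(309.7⁴ − 280.0⁴).
T⁴ − T₀⁴ = 9.19951×10⁹ − 6.14656×10⁹ = 3.05295×10⁹ K⁴, so P_net = 116 W.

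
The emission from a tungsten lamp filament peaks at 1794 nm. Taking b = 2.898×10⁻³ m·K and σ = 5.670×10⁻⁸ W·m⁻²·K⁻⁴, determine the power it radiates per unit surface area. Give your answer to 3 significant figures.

I ≈ 3.86×10⁵ W/m²

Wien's law: T = b/λ_max = 2.898×10⁻³/1.794×10⁻⁶ = 1615.38 K.
Then I = σT⁴ = 5.670×10⁻⁸×(1615.38)⁴ = 3.86×10⁵ W/m².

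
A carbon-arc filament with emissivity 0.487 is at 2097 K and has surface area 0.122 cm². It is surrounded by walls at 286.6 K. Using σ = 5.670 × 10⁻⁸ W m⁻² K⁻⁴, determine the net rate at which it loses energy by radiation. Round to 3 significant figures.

Area A = 0.122 cm² = 1.22×10⁻⁵ m².
Net radiated power P_net = εσA(T⁴ − T₀⁴) = 0.487×5.670×10⁻⁸×1.22×10⁻⁵×(2097⁴ − 286.6⁴).
T⁴ − T₀⁴ = 1.93372×10¹³ − 6.74691×10⁹ = 1.93305×10¹³ K⁴, so P_net = 6.51 W.

Net loss ≈ 6.51 W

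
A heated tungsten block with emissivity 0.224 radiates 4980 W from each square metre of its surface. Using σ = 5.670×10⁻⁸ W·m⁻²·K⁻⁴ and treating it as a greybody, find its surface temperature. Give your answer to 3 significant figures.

I = εσT⁴, so T = (I/εσ)^(1/4) = (4980/(0.224×5.670×10⁻⁸))^(1/4) = 791 K.

T ≈ 791 K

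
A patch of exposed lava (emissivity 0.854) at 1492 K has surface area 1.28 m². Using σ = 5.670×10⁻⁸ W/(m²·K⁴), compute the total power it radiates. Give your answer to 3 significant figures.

P ≈ 3.07×10⁵ W

Area A = 1.28 m².
P = εσAT⁴ = 0.854 × 5.670×10⁻⁸ × 1.28 × (1492)⁴ = 3.07×10⁵ W.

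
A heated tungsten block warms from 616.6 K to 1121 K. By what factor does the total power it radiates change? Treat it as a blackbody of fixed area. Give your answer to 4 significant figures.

P ∝ T⁴, so P₂/P₁ = (T₂/T₁)⁴ = (1121/616.6)⁴ = (1.81803)⁴ = 10.92.

P₂/P₁ ≈ 10.92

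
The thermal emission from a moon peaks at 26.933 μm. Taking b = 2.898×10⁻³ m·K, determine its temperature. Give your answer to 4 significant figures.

Wien's law gives T = b/λ_max = (2.898×10⁻³ m·K)/(2.6933×10⁻⁵ m) = 107.6 K.

T ≈ 107.6 K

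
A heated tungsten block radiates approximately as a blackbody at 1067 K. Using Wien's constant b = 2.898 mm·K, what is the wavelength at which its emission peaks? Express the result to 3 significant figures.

Wien's displacement law: λ_max = b/T = (2.898×10⁻³ m·K)/(1067 K) = 2.716×10⁻⁶ m.
That is 2.72×10³ nm, in the infrared range.

λ_max ≈ 2.72×10³ nm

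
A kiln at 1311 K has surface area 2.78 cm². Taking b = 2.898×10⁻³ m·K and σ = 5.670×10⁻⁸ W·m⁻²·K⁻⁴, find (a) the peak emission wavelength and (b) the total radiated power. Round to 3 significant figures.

(a) λ_max = b/T = 2.898×10⁻³/1311 = 2.211×10⁻⁶ m = 2.21×10³ nm.
Area A = 2.78 cm² = 2.78×10⁻⁴ m².
(b) P = σAT⁴ = 5.670×10⁻⁸×2.78×10⁻⁴×(1311)⁴ = 46.6 W.

λ_max ≈ 2.21×10³ nm; P ≈ 46.6 W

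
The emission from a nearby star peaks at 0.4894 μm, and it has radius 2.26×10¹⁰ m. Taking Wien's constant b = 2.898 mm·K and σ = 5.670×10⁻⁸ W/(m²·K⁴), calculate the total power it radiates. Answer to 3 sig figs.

P ≈ 4.47×10²⁹ W

Wien's law: T = b/λ_max = 2.898×10⁻³/4.894×10⁻⁷ = 5921.54 K.
Surface area A = 4πR² = 4π(2.26×10¹⁰ m)² = 6.41840×10²¹ m².
Then P = σAT⁴ = 5.670×10⁻⁸×6.41840×10²¹×(5921.54)⁴ = 4.47×10²⁹ W.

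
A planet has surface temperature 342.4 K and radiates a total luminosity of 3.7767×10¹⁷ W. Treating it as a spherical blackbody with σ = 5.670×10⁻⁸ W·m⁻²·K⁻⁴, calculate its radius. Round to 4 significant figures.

R ≈ 6.210×10⁶ m

L = 4πR²σT⁴ ⇒ R = √(L/(4πσT⁴)).
σT⁴ = 779.324 W/m², so R = √(3.7767×10¹⁷/(4π×779.324)) = 6.210×10⁶ m.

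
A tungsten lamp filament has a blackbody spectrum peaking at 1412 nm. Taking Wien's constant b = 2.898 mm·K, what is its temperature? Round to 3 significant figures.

Wien's law gives T = b/λ_max = (2.898×10⁻³ m·K)/(1.412×10⁻⁶ m) = 2.05×10³ K.

T ≈ 2.05×10³ K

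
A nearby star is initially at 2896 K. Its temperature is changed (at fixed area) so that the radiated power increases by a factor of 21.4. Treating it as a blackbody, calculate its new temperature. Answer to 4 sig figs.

P ∝ T⁴, so T₂/T₁ = (P₂/P₁)^(1/4) = (21.4)^(1/4) = 2.15082.
T₂ = 2896 × 2.15082 = 6229 K.

T₂ ≈ 6229 K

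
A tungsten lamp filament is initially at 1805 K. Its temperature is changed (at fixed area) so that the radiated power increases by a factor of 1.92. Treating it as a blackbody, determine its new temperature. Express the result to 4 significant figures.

P ∝ T⁴, so T₂/T₁ = (P₂/P₁)^(1/4) = (1.92)^(1/4) = 1.17713.
T₂ = 1805 × 1.17713 = 2125 K.

T₂ ≈ 2125 K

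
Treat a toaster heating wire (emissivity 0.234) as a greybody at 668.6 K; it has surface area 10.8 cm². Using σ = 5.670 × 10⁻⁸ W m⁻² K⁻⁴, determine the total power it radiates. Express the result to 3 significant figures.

P ≈ 2.86 W

Area A = 10.8 cm² = 1.08×10⁻³ m².
P = εσAT⁴ = 0.234 × 5.670×10⁻⁸ × 1.08×10⁻³ × (668.6)⁴ = 2.86 W.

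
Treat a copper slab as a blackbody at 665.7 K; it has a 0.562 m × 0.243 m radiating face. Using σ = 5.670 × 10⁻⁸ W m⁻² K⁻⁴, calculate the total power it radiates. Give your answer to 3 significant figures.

P ≈ 1.52×10³ W

Area A = 0.562 × 0.243 = 0.136566 m².
P = σAT⁴ = 5.670×10⁻⁸ × 0.136566 × (665.7)⁴ = 1.52×10³ W.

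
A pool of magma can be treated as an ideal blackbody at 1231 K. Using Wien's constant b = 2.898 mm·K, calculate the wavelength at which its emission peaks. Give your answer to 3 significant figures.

Wien's displacement law: λ_max = b/T = (2.898×10⁻³ m·K)/(1231 K) = 2.354×10⁻⁶ m.
That is 2.35×10³ nm, in the infrared range.

λ_max ≈ 2.35×10³ nm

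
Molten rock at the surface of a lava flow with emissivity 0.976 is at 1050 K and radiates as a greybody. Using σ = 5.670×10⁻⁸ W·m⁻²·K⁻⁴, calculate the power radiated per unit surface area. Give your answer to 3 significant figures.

I ≈ 6.73×10⁴ W/m²

Stefan–Boltzmann: I = εσT⁴ = 0.976 × 5.670×10⁻⁸ × (1050)⁴ = 6.73×10⁴ W/m².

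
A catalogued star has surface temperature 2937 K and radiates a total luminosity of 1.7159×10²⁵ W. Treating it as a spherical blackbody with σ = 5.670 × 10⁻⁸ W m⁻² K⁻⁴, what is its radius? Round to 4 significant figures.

L = 4πR²σT⁴ ⇒ R = √(L/(4πσT⁴)).
σT⁴ = 4.21890×10⁶ W/m², so R = √(1.7159×10²⁵/(4π×4.21890×10⁶)) = 5.689×10⁸ m.

R ≈ 5.689×10⁸ m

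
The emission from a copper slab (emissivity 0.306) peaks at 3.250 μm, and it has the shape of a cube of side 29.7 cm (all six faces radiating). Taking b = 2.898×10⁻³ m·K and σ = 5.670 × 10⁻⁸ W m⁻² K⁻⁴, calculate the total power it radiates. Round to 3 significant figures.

P ≈ 5.81×10³ W

Wien's law: T = b/λ_max = 2.898×10⁻³/3.250×10⁻⁶ = 891.692 K.
Area A = 6s² = 6×(0.297 m)² = 0.529254 m².
Then P = εσAT⁴ = 0.306×5.670×10⁻⁸×0.529254×(891.692)⁴ = 5.81×10³ W.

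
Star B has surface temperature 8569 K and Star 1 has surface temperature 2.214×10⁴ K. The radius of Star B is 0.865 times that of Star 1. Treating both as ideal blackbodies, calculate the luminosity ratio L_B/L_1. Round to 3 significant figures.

L_B/L_1 ≈ 0.0168

L ∝ R²T⁴, so L_B/L_1 = (R_B/R_1)²(T_B/T_1)⁴ = (0.865)² × (8569/2.214×10⁴)⁴ = 0.748225 × 0.0224393 = 0.0168.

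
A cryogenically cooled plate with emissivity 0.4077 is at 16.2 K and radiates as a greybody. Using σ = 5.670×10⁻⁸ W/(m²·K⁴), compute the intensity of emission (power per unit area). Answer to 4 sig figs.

I ≈ 1.592×10⁻³ W/m²

Stefan–Boltzmann: I = εσT⁴ = 0.4077 × 5.670×10⁻⁸ × (16.2)⁴ = 1.592×10⁻³ W/m².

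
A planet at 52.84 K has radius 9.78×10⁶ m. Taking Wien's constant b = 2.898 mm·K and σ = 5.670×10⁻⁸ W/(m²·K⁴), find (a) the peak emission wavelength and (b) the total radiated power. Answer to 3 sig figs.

(a) λ_max = b/T = 2.898×10⁻³/52.84 = 5.484×10⁻⁵ m = 54.8 μm.
Surface area A = 4πR² = 4π(9.78×10⁶ m)² = 1.20195×10¹⁵ m².
(b) P = σAT⁴ = 5.670×10⁻⁸×1.20195×10¹⁵×(52.84)⁴ = 5.31×10¹⁴ W.

λ_max ≈ 54.8 μm; P ≈ 5.31×10¹⁴ W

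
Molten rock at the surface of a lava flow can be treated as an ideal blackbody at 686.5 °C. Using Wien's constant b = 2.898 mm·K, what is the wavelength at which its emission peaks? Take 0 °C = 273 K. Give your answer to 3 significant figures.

λ_max ≈ 3.02 μm

T = 686.5 °C + 273 = 959.5 K.
Wien's displacement law: λ_max = b/T = (2.898×10⁻³ m·K)/(959.5 K) = 3.020×10⁻⁶ m.
That is 3.02 μm, in the infrared range.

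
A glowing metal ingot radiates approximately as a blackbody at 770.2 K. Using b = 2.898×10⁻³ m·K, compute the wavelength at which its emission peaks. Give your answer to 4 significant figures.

λ_max ≈ 3.763 μm

Wien's displacement law: λ_max = b/T = (2.898×10⁻³ m·K)/(770.2 K) = 3.7627×10⁻⁶ m.
That is 3.763 μm, in the infrared range.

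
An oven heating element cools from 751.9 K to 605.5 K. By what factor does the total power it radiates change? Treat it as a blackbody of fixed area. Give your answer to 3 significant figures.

P₂/P₁ ≈ 0.421

P ∝ T⁴, so P₂/P₁ = (T₂/T₁)⁴ = (605.5/751.9)⁴ = (0.805293)⁴ = 0.421.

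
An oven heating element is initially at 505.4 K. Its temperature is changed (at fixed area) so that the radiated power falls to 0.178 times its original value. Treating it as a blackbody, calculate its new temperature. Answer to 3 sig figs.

P ∝ T⁴, so T₂/T₁ = (P₂/P₁)^(1/4) = (0.178)^(1/4) = 0.649539.
T₂ = 505.4 × 0.649539 = 328 K.

T₂ ≈ 328 K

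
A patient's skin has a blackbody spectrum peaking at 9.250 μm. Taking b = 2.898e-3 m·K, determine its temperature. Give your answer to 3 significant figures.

T ≈ 313 K

Wien's law gives T = b/λ_max = (2.898×10⁻³ m·K)/(9.250×10⁻⁶ m) = 313 K.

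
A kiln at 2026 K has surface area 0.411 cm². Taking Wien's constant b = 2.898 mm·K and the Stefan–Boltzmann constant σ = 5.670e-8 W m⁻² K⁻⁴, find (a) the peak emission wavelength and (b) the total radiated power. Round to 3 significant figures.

λ_max ≈ 1.43 μm; P ≈ 39.3 W

(a) λ_max = b/T = 2.898×10⁻³/2026 = 1.430×10⁻⁶ m = 1.43 μm.
Area A = 0.411 cm² = 4.11×10⁻⁵ m².
(b) P = σAT⁴ = 5.670×10⁻⁸×4.11×10⁻⁵×(2026)⁴ = 39.3 W.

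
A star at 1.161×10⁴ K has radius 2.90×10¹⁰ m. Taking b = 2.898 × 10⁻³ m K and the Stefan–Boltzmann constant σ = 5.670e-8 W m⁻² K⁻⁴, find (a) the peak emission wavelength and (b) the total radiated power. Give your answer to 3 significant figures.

(a) λ_max = b/T = 2.898×10⁻³/1.161×10⁴ = 2.496×10⁻⁷ m = 250 nm.
Surface area A = 4πR² = 4π(2.90×10¹⁰ m)² = 1.05683×10²² m².
(b) P = σAT⁴ = 5.670×10⁻⁸×1.05683×10²²×(1.161×10⁴)⁴ = 1.09×10³¹ W.

λ_max ≈ 250 nm; P ≈ 1.09×10³¹ W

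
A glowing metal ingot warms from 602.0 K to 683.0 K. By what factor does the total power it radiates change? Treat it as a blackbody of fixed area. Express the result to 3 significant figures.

P₂/P₁ ≈ 1.66

P ∝ T⁴, so P₂/P₁ = (T₂/T₁)⁴ = (683.0/602.0)⁴ = (1.13455)⁴ = 1.66.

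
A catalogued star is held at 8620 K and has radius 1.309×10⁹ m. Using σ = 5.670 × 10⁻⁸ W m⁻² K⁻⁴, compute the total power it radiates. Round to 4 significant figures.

Surface area A = 4πR² = 4π(1.309×10⁹ m)² = 2.15322×10¹⁹ m².
P = σAT⁴ = 5.670×10⁻⁸ × 2.15322×10¹⁹ × (8620)⁴ = 6.741×10²⁷ W.

P ≈ 6.741×10²⁷ W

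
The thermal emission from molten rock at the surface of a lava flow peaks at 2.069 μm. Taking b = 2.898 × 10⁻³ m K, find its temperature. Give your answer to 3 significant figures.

T ≈ 1.40×10³ K

Wien's law gives T = b/λ_max = (2.898×10⁻³ m·K)/(2.069×10⁻⁶ m) = 1.40×10³ K.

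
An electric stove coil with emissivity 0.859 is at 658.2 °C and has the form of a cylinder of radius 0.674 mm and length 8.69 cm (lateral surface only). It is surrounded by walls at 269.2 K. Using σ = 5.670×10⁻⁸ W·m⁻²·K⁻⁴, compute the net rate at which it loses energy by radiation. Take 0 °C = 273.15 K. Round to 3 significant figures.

Net loss ≈ 13.4 W

T = 658.2 °C + 273.15 = 931.35 K.
Lateral area A = 2πrL = 2π×6.74×10⁻⁴×0.0869 = 3.68010×10⁻⁴ m².
Net radiated power P_net = εσA(T⁴ − T₀⁴) = 0.859×5.670×10⁻⁸×3.68010×10⁻⁴×(931.35⁴ − 269.2⁴).
T⁴ − T₀⁴ = 7.52405×10¹¹ − 5.25170×10⁹ = 7.47153×10¹¹ K⁴, so P_net = 13.4 W.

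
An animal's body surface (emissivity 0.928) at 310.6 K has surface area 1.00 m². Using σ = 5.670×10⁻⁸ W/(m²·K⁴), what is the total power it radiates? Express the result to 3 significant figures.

Area A = 1.00 m².
P = εσAT⁴ = 0.928 × 5.670×10⁻⁸ × 1.00 × (310.6)⁴ = 490 W.

P ≈ 490 W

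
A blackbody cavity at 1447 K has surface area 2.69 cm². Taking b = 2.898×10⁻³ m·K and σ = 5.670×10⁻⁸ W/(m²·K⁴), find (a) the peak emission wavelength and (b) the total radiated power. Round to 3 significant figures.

λ_max ≈ 2.00×10³ nm; P ≈ 66.9 W

(a) λ_max = b/T = 2.898×10⁻³/1447 = 2.003×10⁻⁶ m = 2.00×10³ nm.
Area A = 2.69 cm² = 2.69×10⁻⁴ m².
(b) P = σAT⁴ = 5.670×10⁻⁸×2.69×10⁻⁴×(1447)⁴ = 66.9 W.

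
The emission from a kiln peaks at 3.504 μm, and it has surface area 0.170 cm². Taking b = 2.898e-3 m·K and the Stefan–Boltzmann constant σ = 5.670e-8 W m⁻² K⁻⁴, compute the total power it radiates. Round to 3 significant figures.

Wien's law: T = b/λ_max = 2.898×10⁻³/3.504×10⁻⁶ = 827.055 K.
Area A = 0.170 cm² = 1.70×10⁻⁵ m².
Then P = σAT⁴ = 5.670×10⁻⁸×1.70×10⁻⁵×(827.055)⁴ = 0.451 W.

P ≈ 0.451 W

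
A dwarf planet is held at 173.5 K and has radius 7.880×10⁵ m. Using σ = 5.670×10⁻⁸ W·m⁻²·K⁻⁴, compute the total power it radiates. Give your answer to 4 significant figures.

P ≈ 4.009×10¹⁴ W

Surface area A = 4πR² = 4π(7.880×10⁵ m)² = 7.80301×10¹² m².
P = σAT⁴ = 5.670×10⁻⁸ × 7.80301×10¹² × (173.5)⁴ = 4.009×10¹⁴ W.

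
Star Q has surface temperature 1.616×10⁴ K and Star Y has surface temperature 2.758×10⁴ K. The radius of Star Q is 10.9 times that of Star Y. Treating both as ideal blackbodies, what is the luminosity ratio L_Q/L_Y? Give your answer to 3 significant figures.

L ∝ R²T⁴, so L_Q/L_Y = (R_Q/R_Y)²(T_Q/T_Y)⁴ = (10.9)² × (1.616×10⁴/2.758×10⁴)⁴ = 118.81 × 0.117866 = 14.0.

L_Q/L_Y ≈ 14.0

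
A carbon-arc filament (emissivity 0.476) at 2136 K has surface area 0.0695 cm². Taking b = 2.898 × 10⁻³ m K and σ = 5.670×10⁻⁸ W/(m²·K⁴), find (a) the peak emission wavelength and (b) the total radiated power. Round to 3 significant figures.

λ_max ≈ 1.36×10³ nm; P ≈ 3.90 W

(a) λ_max = b/T = 2.898×10⁻³/2136 = 1.357×10⁻⁶ m = 1.36×10³ nm.
Area A = 0.0695 cm² = 6.95×10⁻⁶ m².
(b) P = εσAT⁴ = 0.476×5.670×10⁻⁸×6.95×10⁻⁶×(2136)⁴ = 3.90 W.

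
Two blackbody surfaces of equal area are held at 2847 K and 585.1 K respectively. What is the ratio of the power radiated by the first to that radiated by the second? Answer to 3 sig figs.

With equal areas, P₁/P₂ = (T₁/T₂)⁴ = (2847/585.1)⁴ = 561.

P₁/P₂ ≈ 561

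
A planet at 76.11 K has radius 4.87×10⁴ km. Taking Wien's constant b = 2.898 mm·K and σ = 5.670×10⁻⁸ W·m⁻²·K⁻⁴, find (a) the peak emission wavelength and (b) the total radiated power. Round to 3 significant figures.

(a) λ_max = b/T = 2.898×10⁻³/76.11 = 3.808×10⁻⁵ m = 38.1 μm.
Surface area A = 4πR² = 4π(4.87×10⁷ m)² = 2.98035×10¹⁶ m².
(b) P = σAT⁴ = 5.670×10⁻⁸×2.98035×10¹⁶×(76.11)⁴ = 5.67×10¹⁶ W.

λ_max ≈ 38.1 μm; P ≈ 5.67×10¹⁶ W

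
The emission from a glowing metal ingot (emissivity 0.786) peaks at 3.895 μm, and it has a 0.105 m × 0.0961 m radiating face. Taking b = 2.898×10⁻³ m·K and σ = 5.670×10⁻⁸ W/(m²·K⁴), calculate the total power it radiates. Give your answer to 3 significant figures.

Wien's law: T = b/λ_max = 2.898×10⁻³/3.895×10⁻⁶ = 744.031 K.
Area A = 0.105 × 0.0961 = 0.0100905 m².
Then P = εσAT⁴ = 0.786×5.670×10⁻⁸×0.0100905×(744.031)⁴ = 138 W.

P ≈ 138 W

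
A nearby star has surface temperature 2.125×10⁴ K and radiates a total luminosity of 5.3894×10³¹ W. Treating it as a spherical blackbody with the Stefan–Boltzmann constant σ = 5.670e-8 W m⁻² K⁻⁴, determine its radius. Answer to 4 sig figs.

L = 4πR²σT⁴ ⇒ R = √(L/(4πσT⁴)).
σT⁴ = 1.15616×10¹⁰ W/m², so R = √(5.3894×10³¹/(4π×1.15616×10¹⁰)) = 1.926×10¹⁰ m.

R ≈ 1.926×10¹⁰ m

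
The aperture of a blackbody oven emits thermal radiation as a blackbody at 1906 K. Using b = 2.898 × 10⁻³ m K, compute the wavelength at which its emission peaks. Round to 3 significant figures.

λ_max ≈ 1.52×10³ nm

Wien's displacement law: λ_max = b/T = (2.898×10⁻³ m·K)/(1906 K) = 1.520×10⁻⁶ m.
That is 1.52×10³ nm, in the infrared range.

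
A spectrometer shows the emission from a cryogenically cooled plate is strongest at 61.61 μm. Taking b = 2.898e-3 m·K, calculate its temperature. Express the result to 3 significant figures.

Wien's law gives T = b/λ_max = (2.898×10⁻³ m·K)/(6.161×10⁻⁵ m) = 47.0 K.

T ≈ 47.0 K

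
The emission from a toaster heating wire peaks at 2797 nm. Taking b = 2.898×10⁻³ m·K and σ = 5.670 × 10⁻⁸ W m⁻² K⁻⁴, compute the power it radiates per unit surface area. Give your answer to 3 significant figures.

I ≈ 6.53×10⁴ W/m²

Wien's law: T = b/λ_max = 2.898×10⁻³/2.797×10⁻⁶ = 1036.11 K.
Then I = σT⁴ = 5.670×10⁻⁸×(1036.11)⁴ = 6.53×10⁴ W/m².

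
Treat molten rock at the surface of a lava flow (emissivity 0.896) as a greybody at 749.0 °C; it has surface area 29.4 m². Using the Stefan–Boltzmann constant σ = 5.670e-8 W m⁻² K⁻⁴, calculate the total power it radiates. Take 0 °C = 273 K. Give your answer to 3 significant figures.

T = 749.0 °C + 273 = 1022.0 K.
Area A = 29.4 m².
P = εσAT⁴ = 0.896 × 5.670×10⁻⁸ × 29.4 × (1022.0)⁴ = 1.63×10⁶ W.

P ≈ 1.63×10⁶ W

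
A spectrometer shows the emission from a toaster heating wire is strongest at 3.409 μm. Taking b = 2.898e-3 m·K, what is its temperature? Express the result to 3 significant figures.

Wien's law gives T = b/λ_max = (2.898×10⁻³ m·K)/(3.409×10⁻⁶ m) = 850 K.

T ≈ 850 K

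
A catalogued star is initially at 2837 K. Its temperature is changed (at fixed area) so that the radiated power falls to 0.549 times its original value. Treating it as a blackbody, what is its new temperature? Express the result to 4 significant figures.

P ∝ T⁴, so T₂/T₁ = (P₂/P₁)^(1/4) = (0.549)^(1/4) = 0.860782.
T₂ = 2837 × 0.860782 = 2442 K.

T₂ ≈ 2442 K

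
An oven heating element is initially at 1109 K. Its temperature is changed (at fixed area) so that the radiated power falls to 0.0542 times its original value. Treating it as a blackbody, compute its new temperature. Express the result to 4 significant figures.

P ∝ T⁴, so T₂/T₁ = (P₂/P₁)^(1/4) = (0.0542)^(1/4) = 0.482503.
T₂ = 1109 × 0.482503 = 535.1 K.

T₂ ≈ 535.1 K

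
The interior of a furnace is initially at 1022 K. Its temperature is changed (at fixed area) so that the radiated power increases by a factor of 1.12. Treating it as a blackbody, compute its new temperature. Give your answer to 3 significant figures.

P ∝ T⁴, so T₂/T₁ = (P₂/P₁)^(1/4) = (1.12)^(1/4) = 1.02874.
T₂ = 1022 × 1.02874 = 1.05×10³ K.

T₂ ≈ 1.05×10³ K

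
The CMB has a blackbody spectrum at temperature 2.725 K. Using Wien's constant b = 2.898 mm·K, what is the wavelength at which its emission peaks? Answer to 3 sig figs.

Wien's displacement law: λ_max = b/T = (2.898×10⁻³ m·K)/(2.725 K) = 1.063×10⁻³ m.
That is 1.06×10⁻³ m, in the microwave range.

λ_max ≈ 1.06×10⁻³ m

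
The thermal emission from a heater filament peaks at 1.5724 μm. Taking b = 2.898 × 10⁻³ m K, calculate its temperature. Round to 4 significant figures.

Wien's law gives T = b/λ_max = (2.898×10⁻³ m·K)/(1.5724×10⁻⁶ m) = 1843 K.

T ≈ 1843 K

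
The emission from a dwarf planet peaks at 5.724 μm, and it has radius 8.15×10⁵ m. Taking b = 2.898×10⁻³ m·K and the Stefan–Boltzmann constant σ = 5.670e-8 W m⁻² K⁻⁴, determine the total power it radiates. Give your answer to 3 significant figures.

Wien's law: T = b/λ_max = 2.898×10⁻³/5.724×10⁻⁶ = 506.289 K.
Surface area A = 4πR² = 4π(8.15×10⁵ m)² = 8.34690×10¹² m².
Then P = σAT⁴ = 5.670×10⁻⁸×8.34690×10¹²×(506.289)⁴ = 3.11×10¹⁶ W.

P ≈ 3.11×10¹⁶ W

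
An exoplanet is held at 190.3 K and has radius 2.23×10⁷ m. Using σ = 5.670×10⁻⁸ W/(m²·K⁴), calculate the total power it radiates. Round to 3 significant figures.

Surface area A = 4πR² = 4π(2.23×10⁷ m)² = 6.24913×10¹⁵ m².
P = σAT⁴ = 5.670×10⁻⁸ × 6.24913×10¹⁵ × (190.3)⁴ = 4.65×10¹⁷ W.

P ≈ 4.65×10¹⁷ W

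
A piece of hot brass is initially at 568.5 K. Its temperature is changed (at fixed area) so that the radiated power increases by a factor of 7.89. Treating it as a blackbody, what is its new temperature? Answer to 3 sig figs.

T₂ ≈ 953 K

P ∝ T⁴, so T₂/T₁ = (P₂/P₁)^(1/4) = (7.89)^(1/4) = 1.67598.
T₂ = 568.5 × 1.67598 = 953 K.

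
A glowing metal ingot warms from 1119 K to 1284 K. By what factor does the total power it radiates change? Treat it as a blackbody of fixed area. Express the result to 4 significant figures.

P ∝ T⁴, so P₂/P₁ = (T₂/T₁)⁴ = (1284/1119)⁴ = (1.14745)⁴ = 1.734.

P₂/P₁ ≈ 1.734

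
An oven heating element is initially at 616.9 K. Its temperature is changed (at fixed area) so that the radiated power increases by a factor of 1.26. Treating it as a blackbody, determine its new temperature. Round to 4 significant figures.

T₂ ≈ 653.6 K

P ∝ T⁴, so T₂/T₁ = (P₂/P₁)^(1/4) = (1.26)^(1/4) = 1.05948.
T₂ = 616.9 × 1.05948 = 653.6 K.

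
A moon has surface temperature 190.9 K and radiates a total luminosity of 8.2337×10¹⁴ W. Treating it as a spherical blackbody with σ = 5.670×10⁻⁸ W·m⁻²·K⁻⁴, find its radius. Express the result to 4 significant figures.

L = 4πR²σT⁴ ⇒ R = √(L/(4πσT⁴)).
σT⁴ = 75.3020 W/m², so R = √(8.2337×10¹⁴/(4π×75.3020)) = 9.328×10⁵ m.

R ≈ 9.328×10⁵ m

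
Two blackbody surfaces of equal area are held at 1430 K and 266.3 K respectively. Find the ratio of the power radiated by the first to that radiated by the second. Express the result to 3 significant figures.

P₁/P₂ ≈ 831

With equal areas, P₁/P₂ = (T₁/T₂)⁴ = (1430/266.3)⁴ = 831.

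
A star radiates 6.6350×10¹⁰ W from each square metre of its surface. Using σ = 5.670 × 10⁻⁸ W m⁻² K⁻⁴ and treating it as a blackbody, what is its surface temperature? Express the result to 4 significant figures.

I = σT⁴, so T = (I/σ)^(1/4) = (6.6350×10¹⁰/(5.670×10⁻⁸))^(1/4) = 3.289×10⁴ K.

T ≈ 3.289×10⁴ K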